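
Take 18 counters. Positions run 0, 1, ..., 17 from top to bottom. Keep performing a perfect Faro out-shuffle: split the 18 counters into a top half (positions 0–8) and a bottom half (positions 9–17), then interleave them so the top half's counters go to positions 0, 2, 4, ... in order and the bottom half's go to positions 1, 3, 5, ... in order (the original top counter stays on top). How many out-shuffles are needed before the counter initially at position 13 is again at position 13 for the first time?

8

Follow position 13 under repeated out-shuffles:
13 → 9 → 1 → 2 → 4 → 8 → 16 → 15 → 13
It first returns after 8 out-shuffles.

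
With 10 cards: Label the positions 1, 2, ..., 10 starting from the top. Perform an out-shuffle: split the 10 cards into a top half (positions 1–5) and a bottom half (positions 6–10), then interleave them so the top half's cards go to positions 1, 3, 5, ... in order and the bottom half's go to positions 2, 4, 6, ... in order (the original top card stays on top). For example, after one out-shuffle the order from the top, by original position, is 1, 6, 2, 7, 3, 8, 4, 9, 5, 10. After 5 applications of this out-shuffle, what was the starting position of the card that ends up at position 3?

5

Work backwards from position 3, undoing one out-shuffle at a time:
3 ← 2 ← 6 ← 8 ← 9 ← 5
So the card now at position 3 started at position 5.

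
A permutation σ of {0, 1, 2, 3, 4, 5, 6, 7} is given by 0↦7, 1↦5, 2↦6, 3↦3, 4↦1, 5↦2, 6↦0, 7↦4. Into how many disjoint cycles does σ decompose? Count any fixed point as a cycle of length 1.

2

Cycle decomposition: (0 7 4 1 5 2 6) (3).
2 cycles.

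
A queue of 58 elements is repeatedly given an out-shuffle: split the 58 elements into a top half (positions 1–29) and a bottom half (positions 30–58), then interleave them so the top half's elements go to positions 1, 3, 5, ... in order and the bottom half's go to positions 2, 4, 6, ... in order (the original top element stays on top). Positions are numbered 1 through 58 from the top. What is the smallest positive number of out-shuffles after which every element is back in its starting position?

The out-shuffle permutes the 58 positions with cycle lengths [1, 1, 2, 18, 18, 18].
Every element is home exactly when every cycle has completed a whole number of laps, i.e. after lcm(1, 2, 18) = 18 out-shuffles.

18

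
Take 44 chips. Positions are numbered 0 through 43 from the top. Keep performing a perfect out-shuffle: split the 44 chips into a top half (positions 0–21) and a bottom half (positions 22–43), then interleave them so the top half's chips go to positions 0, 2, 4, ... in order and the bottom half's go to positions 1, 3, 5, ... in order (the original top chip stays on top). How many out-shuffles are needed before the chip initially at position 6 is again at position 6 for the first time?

Follow position 6 under repeated out-shuffles:
6 → 12 → 24 → 5 → 10 → 20 → 40 → 37 → 31 → 19 → 38 → 33 → 23 → 3 → 6
It first returns after 14 out-shuffles.

14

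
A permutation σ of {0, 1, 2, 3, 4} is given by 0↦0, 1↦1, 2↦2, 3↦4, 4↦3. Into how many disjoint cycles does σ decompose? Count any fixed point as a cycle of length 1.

Cycle decomposition: (0) (1) (2) (3 4).
4 cycles.

4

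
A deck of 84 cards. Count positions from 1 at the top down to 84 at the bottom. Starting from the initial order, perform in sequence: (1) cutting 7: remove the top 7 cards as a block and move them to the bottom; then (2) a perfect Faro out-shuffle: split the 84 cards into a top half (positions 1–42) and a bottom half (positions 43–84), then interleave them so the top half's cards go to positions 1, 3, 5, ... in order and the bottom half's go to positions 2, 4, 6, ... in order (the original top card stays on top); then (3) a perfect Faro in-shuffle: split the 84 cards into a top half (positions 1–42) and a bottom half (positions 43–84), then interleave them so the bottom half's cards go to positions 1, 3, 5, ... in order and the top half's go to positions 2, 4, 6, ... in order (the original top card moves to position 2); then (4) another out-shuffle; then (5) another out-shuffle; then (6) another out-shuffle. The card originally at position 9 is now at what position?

41

Track the card from position 9 forward through each operation:
  after op 1 (cut 7): 9 → 2
  after op 2 (out-shuffle): 2 → 3
  after op 3 (in-shuffle): 3 → 6
  after op 4 (out-shuffle): 6 → 11
  after op 5 (out-shuffle): 11 → 21
  after op 6 (out-shuffle): 21 → 41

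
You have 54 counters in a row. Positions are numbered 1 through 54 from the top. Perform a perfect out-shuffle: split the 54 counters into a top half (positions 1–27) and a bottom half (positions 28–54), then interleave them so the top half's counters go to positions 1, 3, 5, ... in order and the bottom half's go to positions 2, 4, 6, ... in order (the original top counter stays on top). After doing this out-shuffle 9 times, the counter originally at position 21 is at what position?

Track the counter's position through each out-shuffle:
21 → 41 → 28 → 2 → 3 → 5 → 9 → 17 → 33 → 12

12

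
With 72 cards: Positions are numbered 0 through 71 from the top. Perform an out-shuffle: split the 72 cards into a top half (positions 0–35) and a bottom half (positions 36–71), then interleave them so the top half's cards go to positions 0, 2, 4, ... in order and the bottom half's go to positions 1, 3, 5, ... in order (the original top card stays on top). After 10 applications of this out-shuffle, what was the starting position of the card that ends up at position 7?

Work backwards from position 7, undoing one out-shuffle at a time:
7 ← 39 ← 55 ← 63 ← 67 ← 69 ← 70 ← 35 ← 53 ← 62 ← 31
So the card now at position 7 started at position 31.

31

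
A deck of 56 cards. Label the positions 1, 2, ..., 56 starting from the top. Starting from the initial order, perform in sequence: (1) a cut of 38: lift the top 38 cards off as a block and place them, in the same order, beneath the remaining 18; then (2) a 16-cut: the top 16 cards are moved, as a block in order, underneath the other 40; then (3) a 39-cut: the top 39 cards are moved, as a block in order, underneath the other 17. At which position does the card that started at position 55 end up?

Track the card from position 55 forward through each operation:
  after op 1 (cut 38): 55 → 17
  after op 2 (cut 16): 17 → 1
  after op 3 (cut 39): 1 → 18

18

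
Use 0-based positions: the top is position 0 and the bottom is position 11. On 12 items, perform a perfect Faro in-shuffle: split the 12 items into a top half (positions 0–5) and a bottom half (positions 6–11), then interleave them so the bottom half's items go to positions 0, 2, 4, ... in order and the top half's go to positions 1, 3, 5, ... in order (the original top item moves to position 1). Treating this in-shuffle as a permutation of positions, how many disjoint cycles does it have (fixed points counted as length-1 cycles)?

Trace each unvisited position around until it returns:
(0 1 3 7 2 5 ... len 12)
1 cycle in total.

1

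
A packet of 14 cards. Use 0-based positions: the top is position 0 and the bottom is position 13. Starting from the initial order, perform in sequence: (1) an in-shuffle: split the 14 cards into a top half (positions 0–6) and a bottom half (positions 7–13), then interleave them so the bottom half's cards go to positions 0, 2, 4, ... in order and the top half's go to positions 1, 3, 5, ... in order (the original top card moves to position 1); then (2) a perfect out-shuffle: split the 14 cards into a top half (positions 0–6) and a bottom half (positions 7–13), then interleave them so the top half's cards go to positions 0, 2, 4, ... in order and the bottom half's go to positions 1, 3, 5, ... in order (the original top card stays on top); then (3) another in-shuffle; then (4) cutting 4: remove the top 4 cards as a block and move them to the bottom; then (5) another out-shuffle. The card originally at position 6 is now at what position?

3

Track the card from position 6 forward through each operation:
  after op 1 (in-shuffle): 6 → 13
  after op 2 (out-shuffle): 13 → 13
  after op 3 (in-shuffle): 13 → 12
  after op 4 (cut 4): 12 → 8
  after op 5 (out-shuffle): 8 → 3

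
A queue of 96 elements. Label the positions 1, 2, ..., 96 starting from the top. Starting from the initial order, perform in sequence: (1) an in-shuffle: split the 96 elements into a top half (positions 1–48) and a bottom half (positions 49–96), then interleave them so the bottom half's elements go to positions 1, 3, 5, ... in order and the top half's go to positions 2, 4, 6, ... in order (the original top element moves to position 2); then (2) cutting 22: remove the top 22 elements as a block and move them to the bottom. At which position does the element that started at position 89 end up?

Track the element from position 89 forward through each operation:
  after op 1 (in-shuffle): 89 → 81
  after op 2 (cut 22): 81 → 59

59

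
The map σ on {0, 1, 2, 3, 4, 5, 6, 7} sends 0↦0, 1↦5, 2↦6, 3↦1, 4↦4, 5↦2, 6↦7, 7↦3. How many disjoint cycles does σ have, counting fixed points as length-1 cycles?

3

Cycle decomposition: (0) (1 5 2 6 7 3) (4).
3 cycles.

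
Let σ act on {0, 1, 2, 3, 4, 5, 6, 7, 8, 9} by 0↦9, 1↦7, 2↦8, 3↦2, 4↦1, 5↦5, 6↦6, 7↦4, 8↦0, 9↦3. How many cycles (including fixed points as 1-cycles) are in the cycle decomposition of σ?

Cycle decomposition: (0 9 3 2 8) (1 7 4) (5) (6).
4 cycles.

4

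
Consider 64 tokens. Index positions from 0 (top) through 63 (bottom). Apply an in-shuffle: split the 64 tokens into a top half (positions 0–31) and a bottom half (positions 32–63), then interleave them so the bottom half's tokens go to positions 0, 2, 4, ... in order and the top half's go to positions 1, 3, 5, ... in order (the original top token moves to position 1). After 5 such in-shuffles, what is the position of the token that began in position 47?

Track the token's position through each in-shuffle:
47 → 30 → 61 → 58 → 52 → 40

40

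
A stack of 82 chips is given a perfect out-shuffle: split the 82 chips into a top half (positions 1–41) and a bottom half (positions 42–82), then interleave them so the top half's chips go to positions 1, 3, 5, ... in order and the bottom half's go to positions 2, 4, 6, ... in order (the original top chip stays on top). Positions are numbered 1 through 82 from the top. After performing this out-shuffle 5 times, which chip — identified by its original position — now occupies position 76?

Work backwards from position 76, undoing one out-shuffle at a time:
76 ← 79 ← 40 ← 61 ← 31 ← 16
So the chip now at position 76 started at position 16.

16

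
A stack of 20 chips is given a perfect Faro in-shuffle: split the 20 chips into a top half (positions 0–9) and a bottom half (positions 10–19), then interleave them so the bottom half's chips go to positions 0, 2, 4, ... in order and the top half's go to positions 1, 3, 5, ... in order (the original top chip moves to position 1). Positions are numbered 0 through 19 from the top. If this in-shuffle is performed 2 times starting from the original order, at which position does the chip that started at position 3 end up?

15

Track the chip's position through each in-shuffle:
3 → 7 → 15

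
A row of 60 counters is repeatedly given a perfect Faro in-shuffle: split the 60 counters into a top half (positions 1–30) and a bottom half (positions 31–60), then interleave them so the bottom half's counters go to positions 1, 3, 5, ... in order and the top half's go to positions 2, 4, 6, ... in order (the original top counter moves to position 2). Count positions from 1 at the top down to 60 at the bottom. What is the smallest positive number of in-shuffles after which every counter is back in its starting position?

60

The in-shuffle permutes the 60 positions with cycle lengths [60].
Every counter is home exactly when every cycle has completed a whole number of laps, i.e. after lcm(60) = 60 in-shuffles.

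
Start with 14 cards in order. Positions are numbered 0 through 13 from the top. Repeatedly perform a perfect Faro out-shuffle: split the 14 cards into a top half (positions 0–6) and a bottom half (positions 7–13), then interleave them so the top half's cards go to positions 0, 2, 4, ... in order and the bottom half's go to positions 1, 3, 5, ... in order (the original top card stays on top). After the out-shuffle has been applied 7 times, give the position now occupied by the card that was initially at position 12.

Track the card's position through each out-shuffle:
12 → 11 → 9 → 5 → 10 → 7 → 1 → 2

2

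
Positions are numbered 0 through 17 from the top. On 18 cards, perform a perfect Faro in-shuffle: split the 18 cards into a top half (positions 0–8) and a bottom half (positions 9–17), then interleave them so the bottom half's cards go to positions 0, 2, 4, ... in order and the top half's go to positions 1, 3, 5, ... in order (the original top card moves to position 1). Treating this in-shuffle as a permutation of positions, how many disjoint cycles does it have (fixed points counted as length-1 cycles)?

Trace each unvisited position around until it returns:
(0 1 3 7 15 12 ... len 18)
1 cycle in total.

1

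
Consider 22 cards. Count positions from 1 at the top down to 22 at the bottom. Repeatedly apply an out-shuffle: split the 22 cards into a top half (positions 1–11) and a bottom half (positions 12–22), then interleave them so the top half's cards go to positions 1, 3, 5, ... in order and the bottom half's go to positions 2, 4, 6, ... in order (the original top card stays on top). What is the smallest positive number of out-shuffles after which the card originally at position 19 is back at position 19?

3

Follow position 19 under repeated out-shuffles:
19 → 16 → 10 → 19
It first returns after 3 out-shuffles.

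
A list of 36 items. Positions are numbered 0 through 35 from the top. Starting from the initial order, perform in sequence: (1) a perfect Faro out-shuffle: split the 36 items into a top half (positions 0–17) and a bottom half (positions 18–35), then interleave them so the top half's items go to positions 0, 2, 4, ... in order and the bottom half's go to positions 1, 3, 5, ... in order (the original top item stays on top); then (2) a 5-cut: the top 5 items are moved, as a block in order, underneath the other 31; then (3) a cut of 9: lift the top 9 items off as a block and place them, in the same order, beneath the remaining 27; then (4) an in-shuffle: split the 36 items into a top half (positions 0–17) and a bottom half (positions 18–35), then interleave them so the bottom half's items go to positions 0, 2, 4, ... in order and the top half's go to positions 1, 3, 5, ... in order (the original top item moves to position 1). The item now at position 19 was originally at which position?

Undo the operations in reverse order, starting from position 19:
  undo op 4 (in-shuffle, from top half): 19 ← 9
  undo op 3 (cut 9): 9 ← 18
  undo op 2 (cut 5): 18 ← 23
  undo op 1 (out-shuffle, from bottom half): 23 ← 29
So the item at position 19 came from original position 29.

29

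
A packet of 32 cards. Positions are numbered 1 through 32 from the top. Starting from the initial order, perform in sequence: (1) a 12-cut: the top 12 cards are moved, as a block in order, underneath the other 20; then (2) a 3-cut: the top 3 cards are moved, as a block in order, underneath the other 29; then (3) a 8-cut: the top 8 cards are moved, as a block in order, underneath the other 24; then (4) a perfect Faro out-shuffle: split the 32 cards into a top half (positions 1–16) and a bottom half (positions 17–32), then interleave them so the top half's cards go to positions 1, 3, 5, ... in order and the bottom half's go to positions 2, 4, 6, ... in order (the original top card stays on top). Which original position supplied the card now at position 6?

Undo the operations in reverse order, starting from position 6:
  undo op 4 (out-shuffle, from bottom half): 6 ← 19
  undo op 3 (cut 8): 19 ← 27
  undo op 2 (cut 3): 27 ← 30
  undo op 1 (cut 12): 30 ← 10
So the card at position 6 came from original position 10.

10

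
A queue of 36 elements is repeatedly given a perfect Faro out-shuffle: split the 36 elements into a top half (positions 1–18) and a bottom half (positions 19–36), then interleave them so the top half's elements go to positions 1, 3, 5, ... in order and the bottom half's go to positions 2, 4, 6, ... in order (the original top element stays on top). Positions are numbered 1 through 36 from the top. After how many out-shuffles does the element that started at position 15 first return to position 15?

4

Follow position 15 under repeated out-shuffles:
15 → 29 → 22 → 8 → 15
It first returns after 4 out-shuffles.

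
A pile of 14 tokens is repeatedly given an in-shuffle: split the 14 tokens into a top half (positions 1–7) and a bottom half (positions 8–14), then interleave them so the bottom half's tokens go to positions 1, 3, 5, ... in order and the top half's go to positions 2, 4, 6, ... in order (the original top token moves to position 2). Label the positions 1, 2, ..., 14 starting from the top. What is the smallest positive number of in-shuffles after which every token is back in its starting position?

The in-shuffle permutes the 14 positions with cycle lengths [2, 4, 4, 4].
Every token is home exactly when every cycle has completed a whole number of laps, i.e. after lcm(2, 4) = 4 in-shuffles.

4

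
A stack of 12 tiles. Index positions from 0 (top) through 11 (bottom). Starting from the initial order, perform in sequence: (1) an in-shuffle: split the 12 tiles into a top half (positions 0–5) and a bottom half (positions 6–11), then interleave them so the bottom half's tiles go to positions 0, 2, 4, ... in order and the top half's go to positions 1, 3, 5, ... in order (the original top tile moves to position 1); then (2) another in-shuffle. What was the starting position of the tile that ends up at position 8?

Undo the operations in reverse order, starting from position 8:
  undo op 2 (in-shuffle, from bottom half): 8 ← 10
  undo op 1 (in-shuffle, from bottom half): 10 ← 11
So the tile at position 8 came from original position 11.

11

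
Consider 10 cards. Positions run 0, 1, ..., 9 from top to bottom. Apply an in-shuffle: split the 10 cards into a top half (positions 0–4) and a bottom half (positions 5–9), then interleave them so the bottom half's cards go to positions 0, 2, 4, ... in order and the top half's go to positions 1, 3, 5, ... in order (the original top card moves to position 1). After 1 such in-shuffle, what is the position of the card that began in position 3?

Track the card's position through each in-shuffle:
3 → 7

7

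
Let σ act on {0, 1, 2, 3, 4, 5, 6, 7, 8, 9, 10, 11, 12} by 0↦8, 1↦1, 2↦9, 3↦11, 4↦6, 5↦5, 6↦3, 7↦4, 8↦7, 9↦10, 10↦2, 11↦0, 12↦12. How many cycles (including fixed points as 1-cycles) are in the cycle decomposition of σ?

5

Cycle decomposition: (0 8 7 4 6 3 11) (1) (2 9 10) (5) (12).
5 cycles.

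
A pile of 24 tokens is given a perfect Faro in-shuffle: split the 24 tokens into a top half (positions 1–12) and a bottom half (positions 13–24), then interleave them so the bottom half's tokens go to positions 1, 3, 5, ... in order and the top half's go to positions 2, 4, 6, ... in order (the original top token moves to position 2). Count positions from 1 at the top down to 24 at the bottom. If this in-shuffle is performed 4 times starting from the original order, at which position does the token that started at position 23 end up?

Track the token's position through each in-shuffle:
23 → 21 → 17 → 9 → 18

18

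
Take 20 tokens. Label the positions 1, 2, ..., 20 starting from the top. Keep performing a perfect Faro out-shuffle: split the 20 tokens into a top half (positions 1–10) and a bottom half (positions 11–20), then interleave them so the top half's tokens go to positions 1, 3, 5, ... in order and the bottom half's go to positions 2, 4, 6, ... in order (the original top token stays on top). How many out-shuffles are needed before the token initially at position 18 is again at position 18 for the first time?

18

Follow position 18 under repeated out-shuffles:
18 → 16 → 12 → 4 → 7 → 13 → 6 → 11 → 2 → 3 → 5 → 9 → 17 → 14 → 8 → 15 → 10 → 19 → 18
It first returns after 18 out-shuffles.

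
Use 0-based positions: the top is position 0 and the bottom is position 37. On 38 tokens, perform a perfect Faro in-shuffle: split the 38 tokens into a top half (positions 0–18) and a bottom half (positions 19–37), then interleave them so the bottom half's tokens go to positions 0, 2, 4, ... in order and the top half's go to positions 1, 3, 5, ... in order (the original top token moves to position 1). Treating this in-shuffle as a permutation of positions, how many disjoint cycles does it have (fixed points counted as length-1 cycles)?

4

Trace each unvisited position around until it returns:
(0 1 3 7 15 31 ... len 12) (2 5 11 23 8 17 ... len 12) (6 13 27 16 33 28 ... len 12) (12 25)
4 cycles in total.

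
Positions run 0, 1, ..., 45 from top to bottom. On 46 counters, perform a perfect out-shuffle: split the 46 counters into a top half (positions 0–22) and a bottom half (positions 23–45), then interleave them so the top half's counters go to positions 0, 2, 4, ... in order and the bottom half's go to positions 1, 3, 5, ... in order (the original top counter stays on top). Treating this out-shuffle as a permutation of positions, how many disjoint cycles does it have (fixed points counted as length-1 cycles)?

9

Trace each unvisited position around until it returns:
(0) (1 2 4 8 16 32 ... len 12) (3 6 12 24) (5 10 20 40 35 25) (7 14 28 11 22 44 ... len 12) (9 18 36 27) (15 30) (21 42 39 33) ... plus 1 more
9 cycles in total.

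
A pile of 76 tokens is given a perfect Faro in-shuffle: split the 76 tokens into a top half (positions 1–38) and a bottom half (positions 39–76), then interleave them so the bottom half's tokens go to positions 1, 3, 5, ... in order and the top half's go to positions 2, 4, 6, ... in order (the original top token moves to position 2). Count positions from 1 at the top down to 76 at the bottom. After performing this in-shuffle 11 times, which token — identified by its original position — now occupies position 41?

26

Work backwards from position 41, undoing one in-shuffle at a time:
41 ← 59 ← 68 ← 34 ← 17 ← 47 ← 62 ← 31 ← 54 ← 27 ← 52 ← 26
So the token now at position 41 started at position 26.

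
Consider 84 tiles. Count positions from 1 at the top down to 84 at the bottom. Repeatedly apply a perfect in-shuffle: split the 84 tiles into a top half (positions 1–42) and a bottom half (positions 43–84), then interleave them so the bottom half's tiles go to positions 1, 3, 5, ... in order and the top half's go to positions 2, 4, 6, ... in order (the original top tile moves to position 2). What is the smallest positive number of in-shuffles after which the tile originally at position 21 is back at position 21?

8

Follow position 21 under repeated in-shuffles:
21 → 42 → 84 → 83 → 81 → 77 → 69 → 53 → 21
It first returns after 8 in-shuffles.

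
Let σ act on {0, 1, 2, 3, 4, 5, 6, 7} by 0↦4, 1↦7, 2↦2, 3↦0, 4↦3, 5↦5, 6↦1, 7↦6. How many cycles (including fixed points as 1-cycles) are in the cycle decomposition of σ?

Cycle decomposition: (0 4 3) (1 7 6) (2) (5).
4 cycles.

4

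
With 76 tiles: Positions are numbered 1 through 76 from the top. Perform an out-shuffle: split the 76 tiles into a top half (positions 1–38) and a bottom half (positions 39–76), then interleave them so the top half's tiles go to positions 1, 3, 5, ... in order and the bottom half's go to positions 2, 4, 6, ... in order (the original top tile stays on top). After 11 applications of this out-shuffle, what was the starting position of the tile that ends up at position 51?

26

Work backwards from position 51, undoing one out-shuffle at a time:
51 ← 26 ← 51 ← 26 ← 51 ← 26 ← 51 ← 26 ← 51 ← 26 ← 51 ← 26
So the tile now at position 51 started at position 26.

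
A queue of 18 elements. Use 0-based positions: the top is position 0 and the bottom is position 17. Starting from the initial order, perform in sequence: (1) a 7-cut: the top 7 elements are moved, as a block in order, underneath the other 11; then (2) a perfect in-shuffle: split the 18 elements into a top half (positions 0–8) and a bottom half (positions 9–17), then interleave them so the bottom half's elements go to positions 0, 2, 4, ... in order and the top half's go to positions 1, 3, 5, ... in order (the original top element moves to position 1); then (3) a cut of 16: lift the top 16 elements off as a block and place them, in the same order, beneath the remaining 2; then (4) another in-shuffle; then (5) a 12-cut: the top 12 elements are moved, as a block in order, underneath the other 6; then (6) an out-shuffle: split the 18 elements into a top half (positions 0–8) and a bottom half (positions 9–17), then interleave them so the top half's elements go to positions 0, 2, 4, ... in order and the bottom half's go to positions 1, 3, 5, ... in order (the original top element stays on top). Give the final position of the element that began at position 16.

Track the element from position 16 forward through each operation:
  after op 1 (cut 7): 16 → 9
  after op 2 (in-shuffle): 9 → 0
  after op 3 (cut 16): 0 → 2
  after op 4 (in-shuffle): 2 → 5
  after op 5 (cut 12): 5 → 11
  after op 6 (out-shuffle): 11 → 5

5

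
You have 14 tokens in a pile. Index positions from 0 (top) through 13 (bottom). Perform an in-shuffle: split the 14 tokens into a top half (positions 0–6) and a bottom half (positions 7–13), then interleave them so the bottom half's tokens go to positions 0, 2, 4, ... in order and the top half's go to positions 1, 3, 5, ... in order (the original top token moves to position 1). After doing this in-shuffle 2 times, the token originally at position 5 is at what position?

8

Track the token's position through each in-shuffle:
5 → 11 → 8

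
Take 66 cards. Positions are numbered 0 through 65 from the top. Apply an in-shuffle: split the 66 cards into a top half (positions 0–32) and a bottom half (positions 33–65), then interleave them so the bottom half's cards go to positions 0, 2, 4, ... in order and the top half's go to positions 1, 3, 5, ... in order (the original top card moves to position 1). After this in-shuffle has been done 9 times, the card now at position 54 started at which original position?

Work backwards from position 54, undoing one in-shuffle at a time:
54 ← 60 ← 63 ← 31 ← 15 ← 7 ← 3 ← 1 ← 0 ← 33
So the card now at position 54 started at position 33.

33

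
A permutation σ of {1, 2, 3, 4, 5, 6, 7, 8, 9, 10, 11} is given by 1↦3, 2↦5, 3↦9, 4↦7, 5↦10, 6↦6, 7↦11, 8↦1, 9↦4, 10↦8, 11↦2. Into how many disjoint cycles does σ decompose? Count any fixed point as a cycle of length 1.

Cycle decomposition: (1 3 9 4 7 11 2 5 10 8) (6).
2 cycles.

2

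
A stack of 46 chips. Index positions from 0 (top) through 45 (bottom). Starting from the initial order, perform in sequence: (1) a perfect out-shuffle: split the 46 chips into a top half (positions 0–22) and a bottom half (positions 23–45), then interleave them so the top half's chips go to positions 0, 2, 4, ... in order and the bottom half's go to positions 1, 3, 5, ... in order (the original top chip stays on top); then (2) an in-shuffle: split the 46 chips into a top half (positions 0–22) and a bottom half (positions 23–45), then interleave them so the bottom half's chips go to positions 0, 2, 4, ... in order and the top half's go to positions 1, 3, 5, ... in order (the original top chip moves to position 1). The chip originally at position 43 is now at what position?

36

Track the chip from position 43 forward through each operation:
  after op 1 (out-shuffle): 43 → 41
  after op 2 (in-shuffle): 41 → 36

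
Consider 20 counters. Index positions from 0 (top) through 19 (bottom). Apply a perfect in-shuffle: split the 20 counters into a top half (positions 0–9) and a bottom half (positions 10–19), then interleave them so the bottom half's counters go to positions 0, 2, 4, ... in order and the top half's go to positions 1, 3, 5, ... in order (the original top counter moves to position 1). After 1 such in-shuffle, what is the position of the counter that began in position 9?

Track the counter's position through each in-shuffle:
9 → 19

19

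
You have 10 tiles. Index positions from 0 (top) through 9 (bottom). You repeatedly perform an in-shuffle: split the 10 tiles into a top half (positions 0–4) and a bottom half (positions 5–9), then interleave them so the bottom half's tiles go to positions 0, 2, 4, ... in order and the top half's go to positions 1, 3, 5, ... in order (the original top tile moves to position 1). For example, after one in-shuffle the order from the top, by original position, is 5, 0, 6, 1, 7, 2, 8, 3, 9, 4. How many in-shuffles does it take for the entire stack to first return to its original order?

The in-shuffle permutes the 10 positions with cycle lengths [10].
Every tile is home exactly when every cycle has completed a whole number of laps, i.e. after lcm(10) = 10 in-shuffles.

10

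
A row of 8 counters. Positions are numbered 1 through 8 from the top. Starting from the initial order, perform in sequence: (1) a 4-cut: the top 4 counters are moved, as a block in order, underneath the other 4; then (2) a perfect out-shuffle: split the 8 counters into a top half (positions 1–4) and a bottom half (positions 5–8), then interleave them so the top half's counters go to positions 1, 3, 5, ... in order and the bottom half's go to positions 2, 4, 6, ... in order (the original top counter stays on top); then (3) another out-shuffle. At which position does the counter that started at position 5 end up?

1

Track the counter from position 5 forward through each operation:
  after op 1 (cut 4): 5 → 1
  after op 2 (out-shuffle): 1 → 1
  after op 3 (out-shuffle): 1 → 1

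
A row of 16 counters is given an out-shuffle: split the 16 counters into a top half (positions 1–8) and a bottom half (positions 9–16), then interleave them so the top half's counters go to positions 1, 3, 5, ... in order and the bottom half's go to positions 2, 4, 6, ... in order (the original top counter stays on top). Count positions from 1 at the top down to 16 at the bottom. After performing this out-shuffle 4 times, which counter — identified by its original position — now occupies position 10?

Work backwards from position 10, undoing one out-shuffle at a time:
10 ← 13 ← 7 ← 4 ← 10
So the counter now at position 10 started at position 10.

10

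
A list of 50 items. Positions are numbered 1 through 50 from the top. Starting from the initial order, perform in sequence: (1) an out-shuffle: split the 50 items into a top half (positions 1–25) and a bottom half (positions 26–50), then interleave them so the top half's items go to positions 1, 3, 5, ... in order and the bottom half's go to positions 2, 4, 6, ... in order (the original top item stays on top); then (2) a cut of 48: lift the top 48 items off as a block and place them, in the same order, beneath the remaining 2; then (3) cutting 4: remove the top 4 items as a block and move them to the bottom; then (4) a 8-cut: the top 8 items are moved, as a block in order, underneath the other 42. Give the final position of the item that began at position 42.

24

Track the item from position 42 forward through each operation:
  after op 1 (out-shuffle): 42 → 34
  after op 2 (cut 48): 34 → 36
  after op 3 (cut 4): 36 → 32
  after op 4 (cut 8): 32 → 24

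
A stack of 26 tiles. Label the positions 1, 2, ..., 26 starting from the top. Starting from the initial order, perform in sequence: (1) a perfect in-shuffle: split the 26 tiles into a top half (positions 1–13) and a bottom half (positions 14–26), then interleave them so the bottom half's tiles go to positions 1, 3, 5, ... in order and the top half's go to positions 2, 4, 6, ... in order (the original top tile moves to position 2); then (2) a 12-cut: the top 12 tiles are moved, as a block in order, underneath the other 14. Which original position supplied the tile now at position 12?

Undo the operations in reverse order, starting from position 12:
  undo op 2 (cut 12): 12 ← 24
  undo op 1 (in-shuffle, from top half): 24 ← 12
So the tile at position 12 came from original position 12.

12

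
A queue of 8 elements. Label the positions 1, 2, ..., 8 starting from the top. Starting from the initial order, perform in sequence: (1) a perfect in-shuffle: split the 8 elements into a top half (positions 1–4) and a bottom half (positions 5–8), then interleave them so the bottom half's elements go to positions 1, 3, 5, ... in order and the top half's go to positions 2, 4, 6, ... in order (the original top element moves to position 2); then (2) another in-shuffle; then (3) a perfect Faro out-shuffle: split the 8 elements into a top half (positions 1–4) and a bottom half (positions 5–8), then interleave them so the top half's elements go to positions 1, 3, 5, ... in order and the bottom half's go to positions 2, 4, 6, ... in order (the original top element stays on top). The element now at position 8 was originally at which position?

Undo the operations in reverse order, starting from position 8:
  undo op 3 (out-shuffle, from bottom half): 8 ← 8
  undo op 2 (in-shuffle, from top half): 8 ← 4
  undo op 1 (in-shuffle, from top half): 4 ← 2
So the element at position 8 came from original position 2.

2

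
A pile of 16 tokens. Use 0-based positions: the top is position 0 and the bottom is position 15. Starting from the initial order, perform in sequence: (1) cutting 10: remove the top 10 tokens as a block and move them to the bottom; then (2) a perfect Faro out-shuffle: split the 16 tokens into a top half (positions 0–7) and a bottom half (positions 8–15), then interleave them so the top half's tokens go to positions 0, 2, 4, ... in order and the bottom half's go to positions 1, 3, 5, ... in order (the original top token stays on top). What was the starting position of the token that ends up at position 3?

3

Undo the operations in reverse order, starting from position 3:
  undo op 2 (out-shuffle, from bottom half): 3 ← 9
  undo op 1 (cut 10): 9 ← 3
So the token at position 3 came from original position 3.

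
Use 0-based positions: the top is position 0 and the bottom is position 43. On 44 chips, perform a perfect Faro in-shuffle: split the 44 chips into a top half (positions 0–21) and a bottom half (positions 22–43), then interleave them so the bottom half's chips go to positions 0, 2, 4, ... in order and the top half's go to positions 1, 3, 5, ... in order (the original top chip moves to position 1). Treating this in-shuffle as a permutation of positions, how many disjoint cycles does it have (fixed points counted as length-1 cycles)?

Trace each unvisited position around until it returns:
(0 1 3 7 15 31 ... len 12) (2 5 11 23) (4 9 19 39 34 24) (6 13 27 10 21 43 ... len 12) (8 17 35 26) (14 29) (20 41 38 32)
7 cycles in total.

7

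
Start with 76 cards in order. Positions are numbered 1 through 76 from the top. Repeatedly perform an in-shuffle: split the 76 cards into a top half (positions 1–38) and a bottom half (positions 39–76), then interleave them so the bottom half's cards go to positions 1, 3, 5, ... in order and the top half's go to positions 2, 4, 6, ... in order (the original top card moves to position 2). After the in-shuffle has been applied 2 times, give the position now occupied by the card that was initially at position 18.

72

Track the card's position through each in-shuffle:
18 → 36 → 72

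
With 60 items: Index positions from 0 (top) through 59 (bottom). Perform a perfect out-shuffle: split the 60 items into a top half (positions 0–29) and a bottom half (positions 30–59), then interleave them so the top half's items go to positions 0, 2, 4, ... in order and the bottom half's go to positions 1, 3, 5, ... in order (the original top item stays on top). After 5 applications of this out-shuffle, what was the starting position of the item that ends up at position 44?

Work backwards from position 44, undoing one out-shuffle at a time:
44 ← 22 ← 11 ← 35 ← 47 ← 53
So the item now at position 44 started at position 53.

53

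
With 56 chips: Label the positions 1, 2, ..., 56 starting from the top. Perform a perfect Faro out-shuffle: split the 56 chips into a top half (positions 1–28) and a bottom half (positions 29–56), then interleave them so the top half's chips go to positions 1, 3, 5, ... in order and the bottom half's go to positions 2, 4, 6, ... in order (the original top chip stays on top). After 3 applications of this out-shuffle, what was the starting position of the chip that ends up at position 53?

35

Work backwards from position 53, undoing one out-shuffle at a time:
53 ← 27 ← 14 ← 35
So the chip now at position 53 started at position 35.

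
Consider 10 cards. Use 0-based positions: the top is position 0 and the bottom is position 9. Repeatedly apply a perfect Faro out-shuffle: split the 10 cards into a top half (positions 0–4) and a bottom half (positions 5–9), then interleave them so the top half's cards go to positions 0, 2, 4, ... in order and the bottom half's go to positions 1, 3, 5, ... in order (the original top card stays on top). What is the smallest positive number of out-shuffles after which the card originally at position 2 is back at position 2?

6

Follow position 2 under repeated out-shuffles:
2 → 4 → 8 → 7 → 5 → 1 → 2
It first returns after 6 out-shuffles.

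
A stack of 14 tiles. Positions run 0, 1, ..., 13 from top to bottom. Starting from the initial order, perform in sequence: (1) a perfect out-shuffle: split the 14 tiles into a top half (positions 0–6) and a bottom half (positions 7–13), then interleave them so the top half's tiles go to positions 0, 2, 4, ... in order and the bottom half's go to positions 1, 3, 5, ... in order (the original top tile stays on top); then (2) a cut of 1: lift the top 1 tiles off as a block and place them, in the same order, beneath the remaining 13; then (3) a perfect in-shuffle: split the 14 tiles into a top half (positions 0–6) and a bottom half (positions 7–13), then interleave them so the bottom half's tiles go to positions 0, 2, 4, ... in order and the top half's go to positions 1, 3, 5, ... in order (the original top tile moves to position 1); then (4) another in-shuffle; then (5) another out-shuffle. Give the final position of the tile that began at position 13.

12

Track the tile from position 13 forward through each operation:
  after op 1 (out-shuffle): 13 → 13
  after op 2 (cut 1): 13 → 12
  after op 3 (in-shuffle): 12 → 10
  after op 4 (in-shuffle): 10 → 6
  after op 5 (out-shuffle): 6 → 12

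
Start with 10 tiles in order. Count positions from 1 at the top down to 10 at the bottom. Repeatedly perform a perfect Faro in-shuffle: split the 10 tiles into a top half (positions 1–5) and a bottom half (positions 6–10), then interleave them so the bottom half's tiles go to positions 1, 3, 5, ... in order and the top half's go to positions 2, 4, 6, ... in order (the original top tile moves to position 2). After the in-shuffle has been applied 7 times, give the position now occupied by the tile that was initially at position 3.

10

Track the tile's position through each in-shuffle:
3 → 6 → 1 → 2 → 4 → 8 → 5 → 10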